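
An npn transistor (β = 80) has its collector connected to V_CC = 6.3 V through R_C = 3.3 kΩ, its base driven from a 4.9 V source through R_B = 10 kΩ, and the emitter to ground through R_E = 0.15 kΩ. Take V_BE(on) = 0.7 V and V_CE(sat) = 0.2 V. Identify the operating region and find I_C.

Assume active: I_B = (4.9 − 0.7)/(10 + 81×0.15) = 0.19 mA, I_C = β·I_B = 15.2 mA.
Then V_CE = 6.3 − 15.2×3.3 − 15.4×0.15 = -46.1 V < 0.2 V — the active assumption fails.
Re-solve with V_CE = 0.2 V. KCL at the emitter: V_E/R_E = (V_BB−0.7−V_E)/R_B + (V_CC−0.2−V_E)/R_C, giving V_E = 0.321 V.
I_C = (V_CC − 0.2 − V_E)/R_C = (6.1 − 0.321)/3.3 = 1.75 mA.
Check: I_B = (4.2 − 0.321)/10 = 0.388 mA, and β·I_B = 31 mA > I_C, confirming saturation.

saturation; I_C ≈ 1.8 mA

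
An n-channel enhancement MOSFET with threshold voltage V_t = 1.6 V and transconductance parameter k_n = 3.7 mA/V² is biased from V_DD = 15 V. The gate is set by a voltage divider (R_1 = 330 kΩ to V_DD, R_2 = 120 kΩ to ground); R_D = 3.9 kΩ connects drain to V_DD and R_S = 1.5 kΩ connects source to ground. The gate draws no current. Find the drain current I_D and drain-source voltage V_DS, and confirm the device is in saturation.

V_G = V_DD·R_2/(R_1+R_2) = 15×120/450 = 4 V.
Assume saturation: I_D = (k_n/2)(V_GS − V_t)² with V_GS = V_G − I_D·R_S = 4 − 1.5·I_D.
Substituting gives 4.16·I_D² − 14.3·I_D + 10.7 = 0, with roots I_D = 1.09 or 2.35 mA.
The root I_D = 2.35 mA gives V_GS = 0.473 V ≤ V_t, so take I_D = 1.09 mA.
Then V_GS = 2.37 V and V_DS = V_DD − I_D(R_D+R_S) = 15 − 1.09×5.4 = 9.12 V.
Saturation requires V_DS ≥ V_GS − V_t = 0.767 V; 9.12 ≥ 0.767 ✓.

I_D ≈ 1.1 mA, V_DS ≈ 9.1 V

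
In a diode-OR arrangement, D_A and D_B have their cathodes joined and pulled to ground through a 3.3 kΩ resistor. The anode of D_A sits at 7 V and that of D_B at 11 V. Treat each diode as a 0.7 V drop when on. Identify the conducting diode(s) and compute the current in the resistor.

Assume both conduct. Then node N would need to be at both 7−0.7 = 6.3 V and 11−0.7 = 10.3 V, which is impossible.
Assume only D_B conducts: V_N = 11 − 0.7 = 10.3 V, so I_R = 10.3/3.3 = 3.12 mA.
Check D_A: its anode-to-cathode voltage is 7 − 10.3 = -3.3 V < 0.7 V, so it is off. The assumption is consistent.

Only D_B conducts; I_R ≈ 3.1 mA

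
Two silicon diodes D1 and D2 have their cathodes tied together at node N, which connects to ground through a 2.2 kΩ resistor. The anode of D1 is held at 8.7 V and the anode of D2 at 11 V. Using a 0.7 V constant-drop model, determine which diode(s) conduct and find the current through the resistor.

Assume both conduct. Then node N would need to be at both 8.7−0.7 = 8 V and 11−0.7 = 10.3 V, which is impossible.
Assume only D2 conducts: V_N = 11 − 0.7 = 10.3 V, so I_R = 10.3/2.2 = 4.68 mA.
Check D1: its anode-to-cathode voltage is 8.7 − 10.3 = -1.6 V < 0.7 V, so it is off. The assumption is consistent.

Only D2 conducts; I_R ≈ 4.7 mA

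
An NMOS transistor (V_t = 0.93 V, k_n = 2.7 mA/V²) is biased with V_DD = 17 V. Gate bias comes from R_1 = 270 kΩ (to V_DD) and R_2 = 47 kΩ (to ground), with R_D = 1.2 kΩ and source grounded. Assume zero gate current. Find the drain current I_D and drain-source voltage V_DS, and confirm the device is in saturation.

V_G = V_DD·R_2/(R_1+R_2) = 17×47/317 = 2.52 V. With the source grounded, V_GS = V_G = 2.52 V.
Assume saturation: I_D = (k_n/2)(V_GS − V_t)² = (2.7/2)×(2.52 − 0.93)² = 1.35×1.59² = 3.42 mA.
V_DS = V_DD − I_D·R_D = 17 − 3.42×1.2 = 12.9 V.
Saturation requires V_DS ≥ V_GS − V_t = 1.59 V; 12.9 ≥ 1.59 ✓.

I_D ≈ 3.4 mA, V_DS ≈ 13 V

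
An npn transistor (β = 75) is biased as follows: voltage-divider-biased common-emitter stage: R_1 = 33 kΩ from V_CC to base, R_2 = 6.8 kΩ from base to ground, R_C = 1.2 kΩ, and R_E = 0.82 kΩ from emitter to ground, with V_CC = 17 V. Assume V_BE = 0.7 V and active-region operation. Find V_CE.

V_CE ≈ 12 V

Thevenize the base divider: V_Th = V_CC·R_2/(R_1+R_2) = 17×6.8/39.8 = 2.9 V, R_Th = R_1‖R_2 = 5.64 kΩ.
Base-emitter loop: V_Th = I_B·R_Th + V_BE + (β+1)I_B·R_E, so I_B = (2.9 − 0.7) / (5.64 + 76×0.82) = 0.0324 mA.
I_C = β·I_B = 75×0.0324 = 2.43 mA, and I_E = (β+1)I_B = 2.47 mA.
V_CE = V_CC − I_C·R_C − I_E·R_E = 17 − 2.43×1.2 − 2.47×0.82 = 12.1 V.
V_CE = 12.1 V > 0.2 V confirms active-region operation.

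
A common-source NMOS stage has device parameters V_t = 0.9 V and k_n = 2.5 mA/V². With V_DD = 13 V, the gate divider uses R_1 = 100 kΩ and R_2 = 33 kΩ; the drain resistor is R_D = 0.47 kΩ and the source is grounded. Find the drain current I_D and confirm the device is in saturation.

V_G = V_DD·R_2/(R_1+R_2) = 13×33/133 = 3.23 V. With the source grounded, V_GS = V_G = 3.23 V.
Assume saturation: I_D = (k_n/2)(V_GS − V_t)² = (2.5/2)×(3.23 − 0.9)² = 1.25×2.33² = 6.76 mA.
V_DS = V_DD − I_D·R_D = 13 − 6.76×0.47 = 9.82 V.
Saturation requires V_DS ≥ V_GS − V_t = 2.33 V; 9.82 ≥ 2.33 ✓.

I_D ≈ 6.8 mA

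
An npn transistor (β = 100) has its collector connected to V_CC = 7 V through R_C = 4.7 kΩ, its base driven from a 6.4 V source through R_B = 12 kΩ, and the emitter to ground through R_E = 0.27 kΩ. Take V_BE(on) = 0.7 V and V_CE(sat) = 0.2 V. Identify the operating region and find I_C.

saturation; I_C ≈ 1.3 mA

Assume active: I_B = (6.4 − 0.7)/(12 + 101×0.27) = 0.145 mA, I_C = β·I_B = 14.5 mA.
Then V_CE = 7 − 14.5×4.7 − 14.7×0.27 = -65.2 V < 0.2 V — the active assumption fails.
Re-solve with V_CE = 0.2 V. KCL at the emitter: V_E/R_E = (V_BB−0.7−V_E)/R_B + (V_CC−0.2−V_E)/R_C, giving V_E = 0.48 V.
I_C = (V_CC − 0.2 − V_E)/R_C = (6.8 − 0.48)/4.7 = 1.34 mA.
Check: I_B = (5.7 − 0.48)/12 = 0.435 mA, and β·I_B = 43.5 mA > I_C, confirming saturation.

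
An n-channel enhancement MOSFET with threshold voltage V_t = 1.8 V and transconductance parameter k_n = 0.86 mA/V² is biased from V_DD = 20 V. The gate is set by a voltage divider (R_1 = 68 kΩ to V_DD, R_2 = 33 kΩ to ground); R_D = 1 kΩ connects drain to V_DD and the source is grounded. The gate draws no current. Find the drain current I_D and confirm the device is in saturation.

I_D ≈ 9.6 mA

V_G = V_DD·R_2/(R_1+R_2) = 20×33/101 = 6.53 V. With the source grounded, V_GS = V_G = 6.53 V.
Assume saturation: I_D = (k_n/2)(V_GS − V_t)² = (0.86/2)×(6.53 − 1.8)² = 0.43×4.73² = 9.64 mA.
V_DS = V_DD − I_D·R_D = 20 − 9.64×1 = 10.4 V.
Saturation requires V_DS ≥ V_GS − V_t = 4.73 V; 10.4 ≥ 4.73 ✓.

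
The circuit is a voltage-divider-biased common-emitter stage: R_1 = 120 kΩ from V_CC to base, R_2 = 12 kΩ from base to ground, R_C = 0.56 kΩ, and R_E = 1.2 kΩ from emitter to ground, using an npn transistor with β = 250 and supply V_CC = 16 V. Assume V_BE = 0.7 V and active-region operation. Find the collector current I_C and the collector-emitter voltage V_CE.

Thevenize the base divider: V_Th = V_CC·R_2/(R_1+R_2) = 16×12/132 = 1.45 V, R_Th = R_1‖R_2 = 10.9 kΩ.
Base-emitter loop: V_Th = I_B·R_Th + V_BE + (β+1)I_B·R_E, so I_B = (1.45 − 0.7) / (10.9 + 251×1.2) = 0.00242 mA.
I_C = β·I_B = 250×0.00242 = 0.604 mA, and I_E = (β+1)I_B = 0.607 mA.
V_CE = V_CC − I_C·R_C − I_E·R_E = 16 − 0.604×0.56 − 0.607×1.2 = 14.9 V.
V_CE = 14.9 V > 0.2 V confirms active-region operation.

I_C ≈ 0.6 mA, V_CE ≈ 15 V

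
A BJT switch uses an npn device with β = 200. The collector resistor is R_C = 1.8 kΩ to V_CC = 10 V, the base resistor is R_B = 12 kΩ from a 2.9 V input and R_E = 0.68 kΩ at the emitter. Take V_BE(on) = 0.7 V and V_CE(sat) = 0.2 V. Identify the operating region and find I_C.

active; I_C ≈ 3 mA

Assume active. Base-emitter loop: I_B = (V_BB − V_BE)/(R_B + (β+1)R_E) = (2.9 − 0.7)/(12 + 201×0.68) = 0.0148 mA.
I_C = β·I_B = 200×0.0148 = 2.96 mA.
V_CE = V_CC − I_C·R_C − I_E·R_E = 10 − 2.96×1.8 − 2.97×0.68 = 2.65 V > V_CE(sat), so the active-region assumption holds.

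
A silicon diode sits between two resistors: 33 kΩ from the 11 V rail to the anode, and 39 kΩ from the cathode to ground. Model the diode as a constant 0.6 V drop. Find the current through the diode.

The two resistors are in series with the diode, so KVL gives 11 = I·33 + 0.6 + I·39.
I = (11 − 0.6) / (33 + 39) kΩ = 10.4 / 72 = 0.144 mA.

I ≈ 0.14 mA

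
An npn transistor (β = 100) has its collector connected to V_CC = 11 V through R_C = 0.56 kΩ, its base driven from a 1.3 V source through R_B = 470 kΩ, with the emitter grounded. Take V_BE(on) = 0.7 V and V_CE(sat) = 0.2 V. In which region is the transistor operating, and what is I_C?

Assume active. Base-emitter loop: I_B = (V_BB − V_BE)/R_B = (1.3 − 0.7)/470 = 0.00128 mA.
I_C = β·I_B = 100×0.00128 = 0.128 mA.
V_CE = V_CC − I_C·R_C = 11 − 0.128×0.56 = 10.9 V > V_CE(sat), so the active-region assumption holds.

active; I_C ≈ 0.13 mA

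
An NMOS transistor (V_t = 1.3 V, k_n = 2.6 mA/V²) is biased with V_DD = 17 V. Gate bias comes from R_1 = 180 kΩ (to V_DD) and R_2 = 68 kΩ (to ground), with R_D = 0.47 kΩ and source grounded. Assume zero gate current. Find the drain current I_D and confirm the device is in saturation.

V_G = V_DD·R_2/(R_1+R_2) = 17×68/248 = 4.66 V. With the source grounded, V_GS = V_G = 4.66 V.
Assume saturation: I_D = (k_n/2)(V_GS − V_t)² = (2.6/2)×(4.66 − 1.3)² = 1.3×3.36² = 14.7 mA.
V_DS = V_DD − I_D·R_D = 17 − 14.7×0.47 = 10.1 V.
Saturation requires V_DS ≥ V_GS − V_t = 3.36 V; 10.1 ≥ 3.36 ✓.

I_D ≈ 15 mA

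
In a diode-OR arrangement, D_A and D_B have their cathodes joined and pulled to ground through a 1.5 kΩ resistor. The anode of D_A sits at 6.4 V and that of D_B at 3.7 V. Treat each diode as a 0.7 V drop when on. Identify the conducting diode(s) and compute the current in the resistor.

Assume both conduct. Then node N would need to be at both 6.4−0.7 = 5.7 V and 3.7−0.7 = 3 V, which is impossible.
Assume only D_A conducts: V_N = 6.4 − 0.7 = 5.7 V, so I_R = 5.7/1.5 = 3.8 mA.
Check D_B: its anode-to-cathode voltage is 3.7 − 5.7 = -2 V < 0.7 V, so it is off. The assumption is consistent.

Only D_A conducts; I_R ≈ 3.8 mA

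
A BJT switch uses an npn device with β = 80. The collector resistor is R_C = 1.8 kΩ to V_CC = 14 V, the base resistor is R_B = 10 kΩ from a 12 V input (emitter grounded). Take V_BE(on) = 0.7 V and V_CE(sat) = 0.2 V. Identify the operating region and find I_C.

Assume active: I_B = (12 − 0.7)/10 = 1.13 mA, giving I_C = β·I_B = 90.4 mA.
But then V_CE = 14 − 90.4×1.8 = -149 V < V_CE(sat) = 0.2 V — impossible in the active region.
So the transistor is saturated. With V_CE = 0.2 V, I_C = (V_CC − 0.2)/R_C = 13.8/1.8 = 7.67 mA.
Check: β·I_B = 90.4 mA > I_C = 7.67 mA, confirming saturation.

saturation; I_C ≈ 7.7 mA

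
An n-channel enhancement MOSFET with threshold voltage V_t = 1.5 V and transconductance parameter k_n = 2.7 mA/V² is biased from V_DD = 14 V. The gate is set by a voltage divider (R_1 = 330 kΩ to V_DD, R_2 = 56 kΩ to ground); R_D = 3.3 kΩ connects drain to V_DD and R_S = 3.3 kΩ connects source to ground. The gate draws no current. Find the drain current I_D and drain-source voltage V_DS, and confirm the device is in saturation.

V_G = V_DD·R_2/(R_1+R_2) = 14×56/386 = 2.03 V.
Assume saturation: I_D = (k_n/2)(V_GS − V_t)² with V_GS = V_G − I_D·R_S = 2.03 − 3.3·I_D.
Substituting gives 14.7·I_D² − 5.73·I_D + 0.381 = 0, with roots I_D = 0.0849 or 0.305 mA.
The root I_D = 0.305 mA gives V_GS = 1.02 V ≤ V_t, so take I_D = 0.0849 mA.
Then V_GS = 1.75 V and V_DS = V_DD − I_D(R_D+R_S) = 14 − 0.0849×6.6 = 13.4 V.
Saturation requires V_DS ≥ V_GS − V_t = 0.251 V; 13.4 ≥ 0.251 ✓.

I_D ≈ 0.085 mA, V_DS ≈ 13 V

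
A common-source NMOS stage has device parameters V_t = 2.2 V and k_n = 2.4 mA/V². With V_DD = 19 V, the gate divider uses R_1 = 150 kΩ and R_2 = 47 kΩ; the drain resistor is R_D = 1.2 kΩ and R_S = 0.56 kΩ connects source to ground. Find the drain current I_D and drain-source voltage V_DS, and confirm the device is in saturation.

I_D ≈ 1.9 mA, V_DS ≈ 16 V

V_G = V_DD·R_2/(R_1+R_2) = 19×47/197 = 4.53 V.
Assume saturation: I_D = (k_n/2)(V_GS − V_t)² with V_GS = V_G − I_D·R_S = 4.53 − 0.56·I_D.
Substituting gives 0.376·I_D² − 4.14·I_D + 6.53 = 0, with roots I_D = 1.91 or 9.08 mA.
The root I_D = 9.08 mA gives V_GS = -0.55 V ≤ V_t, so take I_D = 1.91 mA.
Then V_GS = 3.46 V and V_DS = V_DD − I_D(R_D+R_S) = 19 − 1.91×1.76 = 15.6 V.
Saturation requires V_DS ≥ V_GS − V_t = 1.26 V; 15.6 ≥ 1.26 ✓.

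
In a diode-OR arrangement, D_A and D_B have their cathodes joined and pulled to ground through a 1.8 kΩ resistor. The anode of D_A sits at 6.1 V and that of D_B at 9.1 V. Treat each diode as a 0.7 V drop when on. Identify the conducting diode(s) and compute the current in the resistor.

Only D_B conducts; I_R ≈ 4.7 mA

Assume both conduct. Then node N would need to be at both 6.1−0.7 = 5.4 V and 9.1−0.7 = 8.4 V, which is impossible.
Assume only D_B conducts: V_N = 9.1 − 0.7 = 8.4 V, so I_R = 8.4/1.8 = 4.67 mA.
Check D_A: its anode-to-cathode voltage is 6.1 − 8.4 = -2.3 V < 0.7 V, so it is off. The assumption is consistent.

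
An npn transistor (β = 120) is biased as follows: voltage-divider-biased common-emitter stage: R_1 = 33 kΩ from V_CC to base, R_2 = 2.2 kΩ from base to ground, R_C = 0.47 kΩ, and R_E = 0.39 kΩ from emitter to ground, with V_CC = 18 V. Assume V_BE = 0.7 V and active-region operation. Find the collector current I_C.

Thevenize the base divider: V_Th = V_CC·R_2/(R_1+R_2) = 18×2.2/35.2 = 1.12 V, R_Th = R_1‖R_2 = 2.06 kΩ.
Base-emitter loop: V_Th = I_B·R_Th + V_BE + (β+1)I_B·R_E, so I_B = (1.12 − 0.7) / (2.06 + 121×0.39) = 0.00863 mA.
I_C = β·I_B = 120×0.00863 = 1.04 mA, and I_E = (β+1)I_B = 1.04 mA.
V_CE = V_CC − I_C·R_C − I_E·R_E = 18 − 1.04×0.47 − 1.04×0.39 = 17.1 V.
V_CE = 17.1 V > 0.2 V confirms active-region operation.

I_C ≈ 1 mA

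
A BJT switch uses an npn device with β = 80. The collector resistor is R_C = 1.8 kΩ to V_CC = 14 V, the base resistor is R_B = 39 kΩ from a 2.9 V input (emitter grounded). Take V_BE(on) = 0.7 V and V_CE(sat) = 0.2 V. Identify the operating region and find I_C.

Assume active. Base-emitter loop: I_B = (V_BB − V_BE)/R_B = (2.9 − 0.7)/39 = 0.0564 mA.
I_C = β·I_B = 80×0.0564 = 4.51 mA.
V_CE = V_CC − I_C·R_C = 14 − 4.51×1.8 = 5.88 V > V_CE(sat), so the active-region assumption holds.

active; I_C ≈ 4.5 mA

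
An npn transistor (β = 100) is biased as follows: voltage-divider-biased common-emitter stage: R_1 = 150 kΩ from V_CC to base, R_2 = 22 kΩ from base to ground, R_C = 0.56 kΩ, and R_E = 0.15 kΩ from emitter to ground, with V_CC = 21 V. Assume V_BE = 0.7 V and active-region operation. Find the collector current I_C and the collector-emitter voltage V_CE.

Thevenize the base divider: V_Th = V_CC·R_2/(R_1+R_2) = 21×22/172 = 2.69 V, R_Th = R_1‖R_2 = 19.2 kΩ.
Base-emitter loop: V_Th = I_B·R_Th + V_BE + (β+1)I_B·R_E, so I_B = (2.69 − 0.7) / (19.2 + 101×0.15) = 0.0578 mA.
I_C = β·I_B = 100×0.0578 = 5.78 mA, and I_E = (β+1)I_B = 5.84 mA.
V_CE = V_CC − I_C·R_C − I_E·R_E = 21 − 5.78×0.56 − 5.84×0.15 = 16.9 V.
V_CE = 16.9 V > 0.2 V confirms active-region operation.

I_C ≈ 5.8 mA, V_CE ≈ 17 V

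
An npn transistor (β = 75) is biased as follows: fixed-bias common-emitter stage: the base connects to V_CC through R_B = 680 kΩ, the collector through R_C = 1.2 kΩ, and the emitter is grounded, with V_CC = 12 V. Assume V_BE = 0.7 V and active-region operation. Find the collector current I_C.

Base loop: V_CC = I_B·R_B + V_BE, so I_B = (12 − 0.7)/680 kΩ = 0.0166 mA.
In the active region I_C = β·I_B = 75 × 0.0166 = 1.25 mA.
Collector loop: V_CE = V_CC − I_C·R_C = 12 − 1.25×1.2 = 10.5 V.
Since V_CE = 10.5 V > V_CE(sat) ≈ 0.2 V, the transistor is in the active region as assumed.

I_C ≈ 1.2 mA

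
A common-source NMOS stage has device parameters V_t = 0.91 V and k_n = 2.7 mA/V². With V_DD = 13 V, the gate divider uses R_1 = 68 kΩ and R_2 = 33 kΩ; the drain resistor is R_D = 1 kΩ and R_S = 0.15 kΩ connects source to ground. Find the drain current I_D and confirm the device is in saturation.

V_G = V_DD·R_2/(R_1+R_2) = 13×33/101 = 4.25 V.
Assume saturation: I_D = (k_n/2)(V_GS − V_t)² with V_GS = V_G − I_D·R_S = 4.25 − 0.15·I_D.
Substituting gives 0.0304·I_D² − 2.35·I_D + 15 = 0, with roots I_D = 7.03 or 70.4 mA.
The root I_D = 70.4 mA gives V_GS = -6.31 V ≤ V_t, so take I_D = 7.03 mA.
Then V_GS = 3.19 V and V_DS = V_DD − I_D(R_D+R_S) = 13 − 7.03×1.15 = 4.91 V.
Saturation requires V_DS ≥ V_GS − V_t = 2.28 V; 4.91 ≥ 2.28 ✓.

I_D ≈ 7 mA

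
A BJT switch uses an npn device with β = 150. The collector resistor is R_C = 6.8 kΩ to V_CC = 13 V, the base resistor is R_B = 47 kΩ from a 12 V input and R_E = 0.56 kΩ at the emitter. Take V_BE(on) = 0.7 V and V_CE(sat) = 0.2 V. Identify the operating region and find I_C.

saturation; I_C ≈ 1.7 mA

Assume active: I_B = (12 − 0.7)/(47 + 151×0.56) = 0.0859 mA, I_C = β·I_B = 12.9 mA.
Then V_CE = 13 − 12.9×6.8 − 13×0.56 = -81.9 V < 0.2 V — the active assumption fails.
Re-solve with V_CE = 0.2 V. KCL at the emitter: V_E/R_E = (V_BB−0.7−V_E)/R_B + (V_CC−0.2−V_E)/R_C, giving V_E = 1.09 V.
I_C = (V_CC − 0.2 − V_E)/R_C = (12.8 − 1.09)/6.8 = 1.72 mA.
Check: I_B = (11.3 − 1.09)/47 = 0.217 mA, and β·I_B = 32.6 mA > I_C, confirming saturation.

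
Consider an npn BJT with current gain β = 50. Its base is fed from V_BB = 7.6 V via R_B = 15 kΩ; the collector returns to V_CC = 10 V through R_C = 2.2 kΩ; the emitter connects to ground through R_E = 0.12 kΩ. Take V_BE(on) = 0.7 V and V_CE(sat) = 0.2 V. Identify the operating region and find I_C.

Assume active: I_B = (7.6 − 0.7)/(15 + 51×0.12) = 0.327 mA, I_C = β·I_B = 16.3 mA.
Then V_CE = 10 − 16.3×2.2 − 16.7×0.12 = -27.9 V < 0.2 V — the active assumption fails.
Re-solve with V_CE = 0.2 V. KCL at the emitter: V_E/R_E = (V_BB−0.7−V_E)/R_B + (V_CC−0.2−V_E)/R_C, giving V_E = 0.555 V.
I_C = (V_CC − 0.2 − V_E)/R_C = (9.8 − 0.555)/2.2 = 4.2 mA.
Check: I_B = (6.9 − 0.555)/15 = 0.423 mA, and β·I_B = 21.1 mA > I_C, confirming saturation.

saturation; I_C ≈ 4.2 mA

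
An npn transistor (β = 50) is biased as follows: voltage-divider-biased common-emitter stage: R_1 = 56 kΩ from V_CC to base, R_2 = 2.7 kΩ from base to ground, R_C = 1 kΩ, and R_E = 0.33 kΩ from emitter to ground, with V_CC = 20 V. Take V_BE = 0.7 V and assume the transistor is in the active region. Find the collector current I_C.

I_C ≈ 0.57 mA

Thevenize the base divider: V_Th = V_CC·R_2/(R_1+R_2) = 20×2.7/58.7 = 0.92 V, R_Th = R_1‖R_2 = 2.58 kΩ.
Base-emitter loop: V_Th = I_B·R_Th + V_BE + (β+1)I_B·R_E, so I_B = (0.92 − 0.7) / (2.58 + 51×0.33) = 0.0113 mA.
I_C = β·I_B = 50×0.0113 = 0.567 mA, and I_E = (β+1)I_B = 0.578 mA.
V_CE = V_CC − I_C·R_C − I_E·R_E = 20 − 0.567×1 − 0.578×0.33 = 19.2 V.
V_CE = 19.2 V > 0.2 V confirms active-region operation.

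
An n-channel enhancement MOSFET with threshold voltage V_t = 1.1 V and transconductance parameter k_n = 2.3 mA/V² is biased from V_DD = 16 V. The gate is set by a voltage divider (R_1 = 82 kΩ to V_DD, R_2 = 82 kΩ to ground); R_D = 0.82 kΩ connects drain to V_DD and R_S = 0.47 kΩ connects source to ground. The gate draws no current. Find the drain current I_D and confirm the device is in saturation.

V_G = V_DD·R_2/(R_1+R_2) = 16×82/164 = 8 V.
Assume saturation: I_D = (k_n/2)(V_GS − V_t)² with V_GS = V_G − I_D·R_S = 8 − 0.47·I_D.
Substituting gives 0.254·I_D² − 8.46·I_D + 54.8 = 0, with roots I_D = 8.8 or 24.5 mA.
The root I_D = 24.5 mA gives V_GS = -3.52 V ≤ V_t, so take I_D = 8.8 mA.
Then V_GS = 3.87 V and V_DS = V_DD − I_D(R_D+R_S) = 16 − 8.8×1.29 = 4.65 V.
Saturation requires V_DS ≥ V_GS − V_t = 2.77 V; 4.65 ≥ 2.77 ✓.

I_D ≈ 8.8 mA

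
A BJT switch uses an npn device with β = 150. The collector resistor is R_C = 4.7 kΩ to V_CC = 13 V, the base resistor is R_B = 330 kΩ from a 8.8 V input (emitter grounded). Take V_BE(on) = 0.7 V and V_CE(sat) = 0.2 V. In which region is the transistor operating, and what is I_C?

Assume active: I_B = (8.8 − 0.7)/330 = 0.0245 mA, giving I_C = β·I_B = 3.68 mA.
But then V_CE = 13 − 3.68×4.7 = -4.3 V < V_CE(sat) = 0.2 V — impossible in the active region.
So the transistor is saturated. With V_CE = 0.2 V, I_C = (V_CC − 0.2)/R_C = 12.8/4.7 = 2.72 mA.
Check: β·I_B = 3.68 mA > I_C = 2.72 mA, confirming saturation.

saturation; I_C ≈ 2.7 mA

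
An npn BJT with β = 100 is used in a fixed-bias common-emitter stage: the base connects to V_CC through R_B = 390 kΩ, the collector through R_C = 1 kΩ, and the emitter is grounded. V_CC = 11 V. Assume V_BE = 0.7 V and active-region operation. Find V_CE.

Base loop: V_CC = I_B·R_B + V_BE, so I_B = (11 − 0.7)/390 kΩ = 0.0264 mA.
In the active region I_C = β·I_B = 100 × 0.0264 = 2.64 mA.
Collector loop: V_CE = V_CC − I_C·R_C = 11 − 2.64×1 = 8.36 V.
Since V_CE = 8.36 V > V_CE(sat) ≈ 0.2 V, the transistor is in the active region as assumed.

V_CE ≈ 8.4 V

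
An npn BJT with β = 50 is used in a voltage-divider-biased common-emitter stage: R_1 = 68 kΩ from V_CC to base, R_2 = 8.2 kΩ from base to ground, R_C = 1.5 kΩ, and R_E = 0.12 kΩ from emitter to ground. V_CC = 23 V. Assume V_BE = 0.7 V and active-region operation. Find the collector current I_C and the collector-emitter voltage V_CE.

I_C ≈ 6.6 mA, V_CE ≈ 12 V

Thevenize the base divider: V_Th = V_CC·R_2/(R_1+R_2) = 23×8.2/76.2 = 2.48 V, R_Th = R_1‖R_2 = 7.32 kΩ.
Base-emitter loop: V_Th = I_B·R_Th + V_BE + (β+1)I_B·R_E, so I_B = (2.48 − 0.7) / (7.32 + 51×0.12) = 0.132 mA.
I_C = β·I_B = 50×0.132 = 6.6 mA, and I_E = (β+1)I_B = 6.74 mA.
V_CE = V_CC − I_C·R_C − I_E·R_E = 23 − 6.6×1.5 − 6.74×0.12 = 12.3 V.
V_CE = 12.3 V > 0.2 V confirms active-region operation.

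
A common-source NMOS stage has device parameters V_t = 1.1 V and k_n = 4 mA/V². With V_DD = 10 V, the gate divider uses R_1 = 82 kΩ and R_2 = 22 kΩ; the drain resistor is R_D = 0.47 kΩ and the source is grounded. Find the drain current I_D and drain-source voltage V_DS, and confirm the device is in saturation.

V_G = V_DD·R_2/(R_1+R_2) = 10×22/104 = 2.12 V. With the source grounded, V_GS = V_G = 2.12 V.
Assume saturation: I_D = (k_n/2)(V_GS − V_t)² = (4/2)×(2.12 − 1.1)² = 2×1.02² = 2.06 mA.
V_DS = V_DD − I_D·R_D = 10 − 2.06×0.47 = 9.03 V.
Saturation requires V_DS ≥ V_GS − V_t = 1.02 V; 9.03 ≥ 1.02 ✓.

I_D ≈ 2.1 mA, V_DS ≈ 9 V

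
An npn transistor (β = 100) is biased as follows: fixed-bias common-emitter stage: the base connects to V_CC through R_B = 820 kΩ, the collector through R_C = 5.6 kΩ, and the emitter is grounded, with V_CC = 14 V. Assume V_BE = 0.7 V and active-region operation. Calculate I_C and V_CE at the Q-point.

I_C ≈ 1.6 mA, V_CE ≈ 4.9 V

Base loop: V_CC = I_B·R_B + V_BE, so I_B = (14 − 0.7)/820 kΩ = 0.0162 mA.
In the active region I_C = β·I_B = 100 × 0.0162 = 1.62 mA.
Collector loop: V_CE = V_CC − I_C·R_C = 14 − 1.62×5.6 = 4.92 V.
Since V_CE = 4.92 V > V_CE(sat) ≈ 0.2 V, the transistor is in the active region as assumed.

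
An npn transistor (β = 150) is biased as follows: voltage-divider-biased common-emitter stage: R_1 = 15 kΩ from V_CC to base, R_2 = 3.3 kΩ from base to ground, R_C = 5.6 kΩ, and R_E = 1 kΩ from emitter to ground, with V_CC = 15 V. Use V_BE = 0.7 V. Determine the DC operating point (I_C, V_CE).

Thevenize the base divider: V_Th = V_CC·R_2/(R_1+R_2) = 15×3.3/18.3 = 2.7 V, R_Th = R_1‖R_2 = 2.7 kΩ.
Base-emitter loop: V_Th = I_B·R_Th + V_BE + (β+1)I_B·R_E, so I_B = (2.7 − 0.7) / (2.7 + 151×1) = 0.013 mA.
I_C = β·I_B = 150×0.013 = 1.96 mA, and I_E = (β+1)I_B = 1.97 mA.
V_CE = V_CC − I_C·R_C − I_E·R_E = 15 − 1.96×5.6 − 1.97×1 = 2.07 V.
V_CE = 2.07 V > 0.2 V confirms active-region operation.

I_C ≈ 2 mA, V_CE ≈ 2.1 V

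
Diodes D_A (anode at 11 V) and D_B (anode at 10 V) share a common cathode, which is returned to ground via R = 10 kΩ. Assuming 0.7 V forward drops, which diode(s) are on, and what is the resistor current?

Only D_A conducts; I_R ≈ 1 mA

Assume both conduct. Then node N would need to be at both 11−0.7 = 10.3 V and 10−0.7 = 9.3 V, which is impossible.
Assume only D_A conducts: V_N = 11 − 0.7 = 10.3 V, so I_R = 10.3/10 = 1.03 mA.
Check D_B: its anode-to-cathode voltage is 10 − 10.3 = -0.3 V < 0.7 V, so it is off. The assumption is consistent.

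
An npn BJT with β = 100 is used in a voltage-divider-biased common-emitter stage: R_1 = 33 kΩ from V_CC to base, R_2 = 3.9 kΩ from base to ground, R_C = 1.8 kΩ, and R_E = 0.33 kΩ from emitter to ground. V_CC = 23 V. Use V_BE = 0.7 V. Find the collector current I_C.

Thevenize the base divider: V_Th = V_CC·R_2/(R_1+R_2) = 23×3.9/36.9 = 2.43 V, R_Th = R_1‖R_2 = 3.49 kΩ.
Base-emitter loop: V_Th = I_B·R_Th + V_BE + (β+1)I_B·R_E, so I_B = (2.43 − 0.7) / (3.49 + 101×0.33) = 0.047 mA.
I_C = β·I_B = 100×0.047 = 4.7 mA, and I_E = (β+1)I_B = 4.75 mA.
V_CE = V_CC − I_C·R_C − I_E·R_E = 23 − 4.7×1.8 − 4.75×0.33 = 13 V.
V_CE = 13 V > 0.2 V confirms active-region operation.

I_C ≈ 4.7 mA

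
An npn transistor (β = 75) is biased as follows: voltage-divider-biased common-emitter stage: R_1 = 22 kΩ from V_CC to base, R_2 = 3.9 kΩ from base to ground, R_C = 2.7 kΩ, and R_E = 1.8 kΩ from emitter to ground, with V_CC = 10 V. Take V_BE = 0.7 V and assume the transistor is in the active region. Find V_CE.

V_CE ≈ 8 V

Thevenize the base divider: V_Th = V_CC·R_2/(R_1+R_2) = 10×3.9/25.9 = 1.51 V, R_Th = R_1‖R_2 = 3.31 kΩ.
Base-emitter loop: V_Th = I_B·R_Th + V_BE + (β+1)I_B·R_E, so I_B = (1.51 − 0.7) / (3.31 + 76×1.8) = 0.00575 mA.
I_C = β·I_B = 75×0.00575 = 0.431 mA, and I_E = (β+1)I_B = 0.437 mA.
V_CE = V_CC − I_C·R_C − I_E·R_E = 10 − 0.431×2.7 − 0.437×1.8 = 8.05 V.
V_CE = 8.05 V > 0.2 V confirms active-region operation.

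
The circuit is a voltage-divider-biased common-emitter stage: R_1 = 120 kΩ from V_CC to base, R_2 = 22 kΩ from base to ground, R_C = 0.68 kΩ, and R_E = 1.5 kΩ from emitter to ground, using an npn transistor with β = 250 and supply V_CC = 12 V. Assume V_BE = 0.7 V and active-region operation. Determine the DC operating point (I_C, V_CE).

I_C ≈ 0.73 mA, V_CE ≈ 10 V

Thevenize the base divider: V_Th = V_CC·R_2/(R_1+R_2) = 12×22/142 = 1.86 V, R_Th = R_1‖R_2 = 18.6 kΩ.
Base-emitter loop: V_Th = I_B·R_Th + V_BE + (β+1)I_B·R_E, so I_B = (1.86 − 0.7) / (18.6 + 251×1.5) = 0.00293 mA.
I_C = β·I_B = 250×0.00293 = 0.733 mA, and I_E = (β+1)I_B = 0.736 mA.
V_CE = V_CC − I_C·R_C − I_E·R_E = 12 − 0.733×0.68 − 0.736×1.5 = 10.4 V.
V_CE = 10.4 V > 0.2 V confirms active-region operation.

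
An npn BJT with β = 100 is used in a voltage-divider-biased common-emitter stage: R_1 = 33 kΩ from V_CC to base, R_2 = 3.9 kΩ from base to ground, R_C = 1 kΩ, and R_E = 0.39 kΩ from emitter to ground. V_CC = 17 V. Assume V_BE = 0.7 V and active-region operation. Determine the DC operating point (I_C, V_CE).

Thevenize the base divider: V_Th = V_CC·R_2/(R_1+R_2) = 17×3.9/36.9 = 1.8 V, R_Th = R_1‖R_2 = 3.49 kΩ.
Base-emitter loop: V_Th = I_B·R_Th + V_BE + (β+1)I_B·R_E, so I_B = (1.8 − 0.7) / (3.49 + 101×0.39) = 0.0256 mA.
I_C = β·I_B = 100×0.0256 = 2.56 mA, and I_E = (β+1)I_B = 2.58 mA.
V_CE = V_CC − I_C·R_C − I_E·R_E = 17 − 2.56×1 − 2.58×0.39 = 13.4 V.
V_CE = 13.4 V > 0.2 V confirms active-region operation.

I_C ≈ 2.6 mA, V_CE ≈ 13 V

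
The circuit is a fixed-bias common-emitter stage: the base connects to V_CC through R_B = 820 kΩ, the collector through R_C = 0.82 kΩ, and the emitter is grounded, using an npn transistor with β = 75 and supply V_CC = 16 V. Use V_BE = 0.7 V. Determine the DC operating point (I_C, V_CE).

I_C ≈ 1.4 mA, V_CE ≈ 15 V

Base loop: V_CC = I_B·R_B + V_BE, so I_B = (16 − 0.7)/820 kΩ = 0.0187 mA.
In the active region I_C = β·I_B = 75 × 0.0187 = 1.4 mA.
Collector loop: V_CE = V_CC − I_C·R_C = 16 − 1.4×0.82 = 14.9 V.
Since V_CE = 14.9 V > V_CE(sat) ≈ 0.2 V, the transistor is in the active region as assumed.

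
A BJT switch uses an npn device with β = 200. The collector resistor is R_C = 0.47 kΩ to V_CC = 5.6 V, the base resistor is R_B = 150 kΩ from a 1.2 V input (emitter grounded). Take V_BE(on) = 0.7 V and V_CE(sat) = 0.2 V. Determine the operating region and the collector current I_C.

active; I_C ≈ 0.67 mA

Assume active. Base-emitter loop: I_B = (V_BB − V_BE)/R_B = (1.2 − 0.7)/150 = 0.00333 mA.
I_C = β·I_B = 200×0.00333 = 0.667 mA.
V_CE = V_CC − I_C·R_C = 5.6 − 0.667×0.47 = 5.29 V > V_CE(sat), so the active-region assumption holds.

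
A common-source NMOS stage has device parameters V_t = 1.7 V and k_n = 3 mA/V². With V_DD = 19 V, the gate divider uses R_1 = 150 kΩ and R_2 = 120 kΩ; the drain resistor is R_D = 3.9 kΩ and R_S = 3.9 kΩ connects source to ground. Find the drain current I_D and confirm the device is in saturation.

I_D ≈ 1.5 mA

V_G = V_DD·R_2/(R_1+R_2) = 19×120/270 = 8.44 V.
Assume saturation: I_D = (k_n/2)(V_GS − V_t)² with V_GS = V_G − I_D·R_S = 8.44 − 3.9·I_D.
Substituting gives 22.8·I_D² − 79.9·I_D + 68.2 = 0, with roots I_D = 1.48 or 2.03 mA.
The root I_D = 2.03 mA gives V_GS = 0.537 V ≤ V_t, so take I_D = 1.48 mA.
Then V_GS = 2.69 V and V_DS = V_DD − I_D(R_D+R_S) = 19 − 1.48×7.8 = 7.49 V.
Saturation requires V_DS ≥ V_GS − V_t = 0.992 V; 7.49 ≥ 0.992 ✓.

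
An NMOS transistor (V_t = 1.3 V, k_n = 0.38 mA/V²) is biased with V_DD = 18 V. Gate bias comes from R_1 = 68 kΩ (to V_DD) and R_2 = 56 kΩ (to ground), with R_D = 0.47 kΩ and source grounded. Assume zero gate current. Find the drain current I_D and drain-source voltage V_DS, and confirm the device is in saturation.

I_D ≈ 8.9 mA, V_DS ≈ 14 V

V_G = V_DD·R_2/(R_1+R_2) = 18×56/124 = 8.13 V. With the source grounded, V_GS = V_G = 8.13 V.
Assume saturation: I_D = (k_n/2)(V_GS − V_t)² = (0.38/2)×(8.13 − 1.3)² = 0.19×6.83² = 8.86 mA.
V_DS = V_DD − I_D·R_D = 18 − 8.86×0.47 = 13.8 V.
Saturation requires V_DS ≥ V_GS − V_t = 6.83 V; 13.8 ≥ 6.83 ✓.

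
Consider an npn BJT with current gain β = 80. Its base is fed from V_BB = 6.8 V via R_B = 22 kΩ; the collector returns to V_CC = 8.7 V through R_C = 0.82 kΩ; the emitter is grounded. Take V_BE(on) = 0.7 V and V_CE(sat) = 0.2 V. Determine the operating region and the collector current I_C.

saturation; I_C ≈ 10 mA

Assume active: I_B = (6.8 − 0.7)/22 = 0.277 mA, giving I_C = β·I_B = 22.2 mA.
But then V_CE = 8.7 − 22.2×0.82 = -9.49 V < V_CE(sat) = 0.2 V — impossible in the active region.
So the transistor is saturated. With V_CE = 0.2 V, I_C = (V_CC − 0.2)/R_C = 8.5/0.82 = 10.4 mA.
Check: β·I_B = 22.2 mA > I_C = 10.4 mA, confirming saturation.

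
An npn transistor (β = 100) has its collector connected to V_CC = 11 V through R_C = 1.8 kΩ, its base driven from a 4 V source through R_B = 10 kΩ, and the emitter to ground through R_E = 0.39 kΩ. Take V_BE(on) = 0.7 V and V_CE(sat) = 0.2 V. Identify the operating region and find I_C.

saturation; I_C ≈ 4.9 mA

Assume active: I_B = (4 − 0.7)/(10 + 101×0.39) = 0.0668 mA, I_C = β·I_B = 6.68 mA.
Then V_CE = 11 − 6.68×1.8 − 6.75×0.39 = -3.66 V < 0.2 V — the active assumption fails.
Re-solve with V_CE = 0.2 V. KCL at the emitter: V_E/R_E = (V_BB−0.7−V_E)/R_B + (V_CC−0.2−V_E)/R_C, giving V_E = 1.97 V.
I_C = (V_CC − 0.2 − V_E)/R_C = (10.8 − 1.97)/1.8 = 4.91 mA.
Check: I_B = (3.3 − 1.97)/10 = 0.133 mA, and β·I_B = 13.3 mA > I_C, confirming saturation.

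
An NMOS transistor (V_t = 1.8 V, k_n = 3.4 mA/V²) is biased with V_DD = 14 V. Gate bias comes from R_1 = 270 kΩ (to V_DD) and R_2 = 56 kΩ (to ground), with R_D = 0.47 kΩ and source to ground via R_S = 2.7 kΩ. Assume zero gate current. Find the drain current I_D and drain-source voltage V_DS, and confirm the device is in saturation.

V_G = V_DD·R_2/(R_1+R_2) = 14×56/326 = 2.4 V.
Assume saturation: I_D = (k_n/2)(V_GS − V_t)² with V_GS = V_G − I_D·R_S = 2.4 − 2.7·I_D.
Substituting gives 12.4·I_D² − 6.55·I_D + 0.622 = 0, with roots I_D = 0.124 or 0.405 mA.
The root I_D = 0.405 mA gives V_GS = 1.31 V ≤ V_t, so take I_D = 0.124 mA.
Then V_GS = 2.07 V and V_DS = V_DD − I_D(R_D+R_S) = 14 − 0.124×3.17 = 13.6 V.
Saturation requires V_DS ≥ V_GS − V_t = 0.27 V; 13.6 ≥ 0.27 ✓.

I_D ≈ 0.12 mA, V_DS ≈ 14 V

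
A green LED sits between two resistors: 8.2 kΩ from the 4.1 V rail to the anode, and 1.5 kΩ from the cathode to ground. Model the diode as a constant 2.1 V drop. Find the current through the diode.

The two resistors are in series with the diode, so KVL gives 4.1 = I·8.2 + 2.1 + I·1.5.
I = (4.1 − 2.1) / (8.2 + 1.5) kΩ = 2 / 9.7 = 0.206 mA.

I ≈ 0.21 mA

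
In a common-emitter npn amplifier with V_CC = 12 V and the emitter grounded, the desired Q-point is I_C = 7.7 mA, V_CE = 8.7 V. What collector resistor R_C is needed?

R_C ≈ 0.43 kΩ

Collector loop: V_CC = I_C·R_C + V_CE.
R_C = (V_CC − V_CE)/I_C = (12 − 8.7)/7.7 = 0.429 kΩ.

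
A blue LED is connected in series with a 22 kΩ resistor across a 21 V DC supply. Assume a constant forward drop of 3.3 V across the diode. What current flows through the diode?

I ≈ 0.8 mA

KVL around the loop: 21 = V_D + I·R = 3.3 + I × 22 kΩ.
So I = (21 − 3.3) / 22 kΩ = 17.7 / 22 = 0.805 mA.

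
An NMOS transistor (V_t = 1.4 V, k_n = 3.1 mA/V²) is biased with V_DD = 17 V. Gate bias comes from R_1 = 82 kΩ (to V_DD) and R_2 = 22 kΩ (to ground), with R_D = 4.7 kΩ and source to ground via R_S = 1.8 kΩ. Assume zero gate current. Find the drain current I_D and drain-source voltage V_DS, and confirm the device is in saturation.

V_G = V_DD·R_2/(R_1+R_2) = 17×22/104 = 3.6 V.
Assume saturation: I_D = (k_n/2)(V_GS − V_t)² with V_GS = V_G − I_D·R_S = 3.6 − 1.8·I_D.
Substituting gives 5.02·I_D² − 13.3·I_D + 7.48 = 0, with roots I_D = 0.817 or 1.82 mA.
The root I_D = 1.82 mA gives V_GS = 0.316 V ≤ V_t, so take I_D = 0.817 mA.
Then V_GS = 2.13 V and V_DS = V_DD − I_D(R_D+R_S) = 17 − 0.817×6.5 = 11.7 V.
Saturation requires V_DS ≥ V_GS − V_t = 0.726 V; 11.7 ≥ 0.726 ✓.

I_D ≈ 0.82 mA, V_DS ≈ 12 V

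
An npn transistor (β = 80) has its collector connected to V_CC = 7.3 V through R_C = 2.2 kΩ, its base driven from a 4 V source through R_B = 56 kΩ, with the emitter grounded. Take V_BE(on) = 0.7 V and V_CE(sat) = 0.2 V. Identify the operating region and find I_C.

saturation; I_C ≈ 3.2 mA

Assume active: I_B = (4 − 0.7)/56 = 0.0589 mA, giving I_C = β·I_B = 4.71 mA.
But then V_CE = 7.3 − 4.71×2.2 = -3.07 V < V_CE(sat) = 0.2 V — impossible in the active region.
So the transistor is saturated. With V_CE = 0.2 V, I_C = (V_CC − 0.2)/R_C = 7.1/2.2 = 3.23 mA.
Check: β·I_B = 4.71 mA > I_C = 3.23 mA, confirming saturation.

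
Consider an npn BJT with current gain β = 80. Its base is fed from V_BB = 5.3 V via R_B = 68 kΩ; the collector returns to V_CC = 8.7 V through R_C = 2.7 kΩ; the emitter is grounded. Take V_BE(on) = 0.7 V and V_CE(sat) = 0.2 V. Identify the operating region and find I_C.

Assume active: I_B = (5.3 − 0.7)/68 = 0.0676 mA, giving I_C = β·I_B = 5.41 mA.
But then V_CE = 8.7 − 5.41×2.7 = -5.91 V < V_CE(sat) = 0.2 V — impossible in the active region.
So the transistor is saturated. With V_CE = 0.2 V, I_C = (V_CC − 0.2)/R_C = 8.5/2.7 = 3.15 mA.
Check: β·I_B = 5.41 mA > I_C = 3.15 mA, confirming saturation.

saturation; I_C ≈ 3.1 mA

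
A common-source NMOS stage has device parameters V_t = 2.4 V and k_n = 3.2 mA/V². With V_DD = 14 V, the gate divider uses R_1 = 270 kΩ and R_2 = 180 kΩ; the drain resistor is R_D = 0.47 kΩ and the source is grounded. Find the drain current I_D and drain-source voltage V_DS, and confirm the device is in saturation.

I_D ≈ 16 mA, V_DS ≈ 6.3 V

V_G = V_DD·R_2/(R_1+R_2) = 14×180/450 = 5.6 V. With the source grounded, V_GS = V_G = 5.6 V.
Assume saturation: I_D = (k_n/2)(V_GS − V_t)² = (3.2/2)×(5.6 − 2.4)² = 1.6×3.2² = 16.4 mA.
V_DS = V_DD − I_D·R_D = 14 − 16.4×0.47 = 6.3 V.
Saturation requires V_DS ≥ V_GS − V_t = 3.2 V; 6.3 ≥ 3.2 ✓.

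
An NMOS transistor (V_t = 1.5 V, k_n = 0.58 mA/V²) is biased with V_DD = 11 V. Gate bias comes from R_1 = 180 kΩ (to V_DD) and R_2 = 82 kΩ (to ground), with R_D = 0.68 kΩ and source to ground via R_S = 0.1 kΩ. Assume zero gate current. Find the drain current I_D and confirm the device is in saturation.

V_G = V_DD·R_2/(R_1+R_2) = 11×82/262 = 3.44 V.
Assume saturation: I_D = (k_n/2)(V_GS − V_t)² with V_GS = V_G − I_D·R_S = 3.44 − 0.1·I_D.
Substituting gives 0.0029·I_D² − 1.11·I_D + 1.09 = 0, with roots I_D = 0.986 or 383 mA.
The root I_D = 383 mA gives V_GS = -34.8 V ≤ V_t, so take I_D = 0.986 mA.
Then V_GS = 3.34 V and V_DS = V_DD − I_D(R_D+R_S) = 11 − 0.986×0.78 = 10.2 V.
Saturation requires V_DS ≥ V_GS − V_t = 1.84 V; 10.2 ≥ 1.84 ✓.

I_D ≈ 0.99 mA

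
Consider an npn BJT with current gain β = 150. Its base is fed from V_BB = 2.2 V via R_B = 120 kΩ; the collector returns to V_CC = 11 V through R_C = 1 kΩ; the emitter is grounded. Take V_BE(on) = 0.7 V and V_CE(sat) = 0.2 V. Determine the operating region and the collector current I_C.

active; I_C ≈ 1.9 mA

Assume active. Base-emitter loop: I_B = (V_BB − V_BE)/R_B = (2.2 − 0.7)/120 = 0.0125 mA.
I_C = β·I_B = 150×0.0125 = 1.88 mA.
V_CE = V_CC − I_C·R_C = 11 − 1.88×1 = 9.12 V > V_CE(sat), so the active-region assumption holds.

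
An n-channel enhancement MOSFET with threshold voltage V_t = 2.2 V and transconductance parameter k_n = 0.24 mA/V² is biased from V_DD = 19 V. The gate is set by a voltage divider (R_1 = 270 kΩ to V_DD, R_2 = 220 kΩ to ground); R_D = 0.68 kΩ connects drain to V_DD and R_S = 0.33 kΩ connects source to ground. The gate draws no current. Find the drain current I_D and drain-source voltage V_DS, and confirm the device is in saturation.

V_G = V_DD·R_2/(R_1+R_2) = 19×220/490 = 8.53 V.
Assume saturation: I_D = (k_n/2)(V_GS − V_t)² with V_GS = V_G − I_D·R_S = 8.53 − 0.33·I_D.
Substituting gives 0.0131·I_D² − 1.5·I_D + 4.81 = 0, with roots I_D = 3.3 or 112 mA.
The root I_D = 112 mA gives V_GS = -28.3 V ≤ V_t, so take I_D = 3.3 mA.
Then V_GS = 7.44 V and V_DS = V_DD − I_D(R_D+R_S) = 19 − 3.3×1.01 = 15.7 V.
Saturation requires V_DS ≥ V_GS − V_t = 5.24 V; 15.7 ≥ 5.24 ✓.

I_D ≈ 3.3 mA, V_DS ≈ 16 V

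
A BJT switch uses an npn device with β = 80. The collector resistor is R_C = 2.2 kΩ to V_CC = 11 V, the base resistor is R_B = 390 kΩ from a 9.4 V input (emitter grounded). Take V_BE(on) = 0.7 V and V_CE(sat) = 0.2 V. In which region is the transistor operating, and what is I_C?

active; I_C ≈ 1.8 mA

Assume active. Base-emitter loop: I_B = (V_BB − V_BE)/R_B = (9.4 − 0.7)/390 = 0.0223 mA.
I_C = β·I_B = 80×0.0223 = 1.78 mA.
V_CE = V_CC − I_C·R_C = 11 − 1.78×2.2 = 7.07 V > V_CE(sat), so the active-region assumption holds.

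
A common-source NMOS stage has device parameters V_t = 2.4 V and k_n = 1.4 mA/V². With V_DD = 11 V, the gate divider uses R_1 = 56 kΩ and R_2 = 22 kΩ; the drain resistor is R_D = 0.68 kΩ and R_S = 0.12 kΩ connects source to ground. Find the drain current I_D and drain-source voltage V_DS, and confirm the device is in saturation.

I_D ≈ 0.31 mA, V_DS ≈ 11 V

V_G = V_DD·R_2/(R_1+R_2) = 11×22/78 = 3.1 V.
Assume saturation: I_D = (k_n/2)(V_GS − V_t)² with V_GS = V_G − I_D·R_S = 3.1 − 0.12·I_D.
Substituting gives 0.0101·I_D² − 1.12·I_D + 0.346 = 0, with roots I_D = 0.31 or 111 mA.
The root I_D = 111 mA gives V_GS = -10.2 V ≤ V_t, so take I_D = 0.31 mA.
Then V_GS = 3.07 V and V_DS = V_DD − I_D(R_D+R_S) = 11 − 0.31×0.8 = 10.8 V.
Saturation requires V_DS ≥ V_GS − V_t = 0.665 V; 10.8 ≥ 0.665 ✓.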